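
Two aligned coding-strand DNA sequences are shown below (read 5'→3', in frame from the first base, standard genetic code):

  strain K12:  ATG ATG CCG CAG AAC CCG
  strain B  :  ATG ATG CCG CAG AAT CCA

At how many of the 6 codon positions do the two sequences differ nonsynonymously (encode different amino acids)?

Codon 1: ATG Met / ATG Met — identical.
Codon 2: ATG Met / ATG Met — identical.
Codon 3: CCG Pro / CCG Pro — identical.
Codon 4: CAG Gln / CAG Gln — identical.
Codon 5: AAC Asn / AAT Asn — synonymous.
Codon 6: CCG Pro / CCA Pro — synonymous.
Nonsynonymous differences: 0.

0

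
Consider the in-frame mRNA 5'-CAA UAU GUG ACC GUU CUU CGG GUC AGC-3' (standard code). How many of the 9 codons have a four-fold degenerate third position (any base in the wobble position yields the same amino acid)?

6

Codon 1 CAA (Gln): third position 2-fold.
Codon 2 UAU (Tyr): third position 2-fold.
Codon 3 GUG (Val): third position 4-fold.
Codon 4 ACC (Thr): third position 4-fold.
Codon 5 GUU (Val): third position 4-fold.
Codon 6 CUU (Leu): third position 4-fold.
Codon 7 CGG (Arg): third position 4-fold.
Codon 8 GUC (Val): third position 4-fold.
Codon 9 AGC (Ser): third position 2-fold.
Four-fold degenerate third positions: 6.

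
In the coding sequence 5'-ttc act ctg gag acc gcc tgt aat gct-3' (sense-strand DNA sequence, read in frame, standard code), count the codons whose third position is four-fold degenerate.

Codon 1 TTC (Phe): third position 2-fold.
Codon 2 ACT (Thr): third position 4-fold.
Codon 3 CTG (Leu): third position 4-fold.
Codon 4 GAG (Glu): third position 2-fold.
Codon 5 ACC (Thr): third position 4-fold.
Codon 6 GCC (Ala): third position 4-fold.
Codon 7 TGT (Cys): third position 2-fold.
Codon 8 AAT (Asn): third position 2-fold.
Codon 9 GCT (Ala): third position 4-fold.
Four-fold degenerate third positions: 5.

5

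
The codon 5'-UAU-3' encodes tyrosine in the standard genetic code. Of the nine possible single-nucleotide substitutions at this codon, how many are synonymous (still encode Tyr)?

1

Position 1: none → 0 synonymous.
Position 2: none → 0 synonymous.
Position 3: UAC → 1 synonymous.
Total: 0 + 0 + 1 = 1.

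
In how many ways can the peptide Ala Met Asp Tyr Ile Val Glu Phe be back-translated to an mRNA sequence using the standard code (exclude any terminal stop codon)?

Ala: 4 codons.
Met: 1 codon.
Asp: 2 codons.
Tyr: 2 codons.
Ile: 3 codons.
Val: 4 codons.
Glu: 2 codons.
Phe: 2 codons.
4 × 1 × 2 × 2 × 3 × 4 × 2 × 2 = 768.

768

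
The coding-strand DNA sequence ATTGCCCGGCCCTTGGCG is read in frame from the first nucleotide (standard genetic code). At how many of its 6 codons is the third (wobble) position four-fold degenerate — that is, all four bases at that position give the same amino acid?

4

Codon 1 ATT (Ile): third position 3-fold.
Codon 2 GCC (Ala): third position 4-fold.
Codon 3 CGG (Arg): third position 4-fold.
Codon 4 CCC (Pro): third position 4-fold.
Codon 5 TTG (Leu): third position 2-fold.
Codon 6 GCG (Ala): third position 4-fold.
Four-fold degenerate third positions: 4.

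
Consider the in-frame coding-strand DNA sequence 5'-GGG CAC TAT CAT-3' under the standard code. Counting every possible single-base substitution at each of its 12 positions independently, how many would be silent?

6

Codon 1 (GGG, Gly): 3 synonymous substitutions.
Codon 2 (CAC, His): 1 synonymous substitution.
Codon 3 (TAT, Tyr): 1 synonymous substitution.
Codon 4 (CAT, His): 1 synonymous substitution.
Total: 3 + 1 + 1 + 1 = 6.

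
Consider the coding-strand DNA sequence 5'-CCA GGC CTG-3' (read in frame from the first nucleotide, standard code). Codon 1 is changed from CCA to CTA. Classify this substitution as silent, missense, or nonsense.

missense

Position 2 falls in codon 1: CCA → Pro.
After the substitution the codon is CTA → Leu.
Pro ≠ Leu, so this is a missense mutation.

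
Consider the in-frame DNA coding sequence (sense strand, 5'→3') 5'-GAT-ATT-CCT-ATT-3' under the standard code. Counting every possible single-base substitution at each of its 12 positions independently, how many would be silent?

Codon 1 (GAT, Asp): 1 synonymous substitution.
Codon 2 (ATT, Ile): 2 synonymous substitutions.
Codon 3 (CCT, Pro): 3 synonymous substitutions.
Codon 4 (ATT, Ile): 2 synonymous substitutions.
Total: 1 + 2 + 3 + 2 = 8.

8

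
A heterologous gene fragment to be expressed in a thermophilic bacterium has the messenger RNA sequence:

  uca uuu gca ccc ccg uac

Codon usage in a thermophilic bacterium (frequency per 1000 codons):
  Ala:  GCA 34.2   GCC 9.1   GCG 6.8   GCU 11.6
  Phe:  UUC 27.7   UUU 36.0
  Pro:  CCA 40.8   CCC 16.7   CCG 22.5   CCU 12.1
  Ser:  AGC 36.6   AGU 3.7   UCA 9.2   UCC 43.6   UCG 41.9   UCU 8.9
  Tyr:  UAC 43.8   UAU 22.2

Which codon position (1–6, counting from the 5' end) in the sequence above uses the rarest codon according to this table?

Codon 1 UCA (Ser): 9.2 per 1000.
Codon 2 UUU (Phe): 36.0 per 1000.
Codon 3 GCA (Ala): 34.2 per 1000.
Codon 4 CCC (Pro): 16.7 per 1000.
Codon 5 CCG (Pro): 22.5 per 1000.
Codon 6 UAC (Tyr): 43.8 per 1000.
Lowest frequency is 9.2 at codon 1.

1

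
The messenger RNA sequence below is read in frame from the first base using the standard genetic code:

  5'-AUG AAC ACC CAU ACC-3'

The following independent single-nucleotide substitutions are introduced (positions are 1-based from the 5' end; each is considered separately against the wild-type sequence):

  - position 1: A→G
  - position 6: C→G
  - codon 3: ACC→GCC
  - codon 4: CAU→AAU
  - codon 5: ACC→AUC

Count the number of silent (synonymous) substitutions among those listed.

0

Codon 1: AUG (Met) → GUG (Val) — missense.
Codon 2: AAC (Asn) → AAG (Lys) — missense.
Codon 3: ACC (Thr) → GCC (Ala) — missense.
Codon 4: CAU (His) → AAU (Asn) — missense.
Codon 5: ACC (Thr) → AUC (Ile) — missense.
Synonymous: 0 of 5.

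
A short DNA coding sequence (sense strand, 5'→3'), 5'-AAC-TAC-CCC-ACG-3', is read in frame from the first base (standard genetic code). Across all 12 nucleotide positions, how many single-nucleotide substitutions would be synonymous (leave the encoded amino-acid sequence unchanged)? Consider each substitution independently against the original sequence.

8

Codon 1 (AAC, Asn): 1 synonymous substitution.
Codon 2 (TAC, Tyr): 1 synonymous substitution.
Codon 3 (CCC, Pro): 3 synonymous substitutions.
Codon 4 (ACG, Thr): 3 synonymous substitutions.
Total: 1 + 1 + 3 + 3 = 8.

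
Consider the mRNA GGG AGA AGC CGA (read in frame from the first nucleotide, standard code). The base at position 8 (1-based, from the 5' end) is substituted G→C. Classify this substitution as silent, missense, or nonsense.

Position 8 falls in codon 3: AGC → Ser.
After the substitution the codon is ACC → Thr.
Ser ≠ Thr, so this is a missense mutation.

missense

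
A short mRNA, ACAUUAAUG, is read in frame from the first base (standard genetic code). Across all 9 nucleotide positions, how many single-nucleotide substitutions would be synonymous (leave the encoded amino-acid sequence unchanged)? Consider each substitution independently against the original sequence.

Codon 1 (ACA, Thr): 3 synonymous substitutions.
Codon 2 (UUA, Leu): 2 synonymous substitutions.
Codon 3 (AUG, Met): 0 synonymous substitutions.
Total: 3 + 2 + 0 = 5.

5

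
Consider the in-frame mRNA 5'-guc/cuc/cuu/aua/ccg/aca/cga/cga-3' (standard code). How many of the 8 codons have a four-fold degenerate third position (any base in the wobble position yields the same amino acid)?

7

Codon 1 GUC (Val): third position 4-fold.
Codon 2 CUC (Leu): third position 4-fold.
Codon 3 CUU (Leu): third position 4-fold.
Codon 4 AUA (Ile): third position 3-fold.
Codon 5 CCG (Pro): third position 4-fold.
Codon 6 ACA (Thr): third position 4-fold.
Codon 7 CGA (Arg): third position 4-fold.
Codon 8 CGA (Arg): third position 4-fold.
Four-fold degenerate third positions: 7.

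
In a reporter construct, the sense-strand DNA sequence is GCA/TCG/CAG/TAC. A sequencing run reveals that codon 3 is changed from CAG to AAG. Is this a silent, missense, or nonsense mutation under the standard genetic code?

Position 7 falls in codon 3: CAG → Gln.
After the substitution the codon is AAG → Lys.
Gln ≠ Lys, so this is a missense mutation.

missense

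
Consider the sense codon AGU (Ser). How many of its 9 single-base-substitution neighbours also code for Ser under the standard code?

Position 1: none → 0 synonymous.
Position 2: none → 0 synonymous.
Position 3: AGC → 1 synonymous.
Total: 0 + 0 + 1 = 1.

1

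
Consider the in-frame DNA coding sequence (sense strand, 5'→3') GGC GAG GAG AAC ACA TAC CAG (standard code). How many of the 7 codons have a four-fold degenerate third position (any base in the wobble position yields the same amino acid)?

Codon 1 GGC (Gly): third position 4-fold.
Codon 2 GAG (Glu): third position 2-fold.
Codon 3 GAG (Glu): third position 2-fold.
Codon 4 AAC (Asn): third position 2-fold.
Codon 5 ACA (Thr): third position 4-fold.
Codon 6 TAC (Tyr): third position 2-fold.
Codon 7 CAG (Gln): third position 2-fold.
Four-fold degenerate third positions: 2.

2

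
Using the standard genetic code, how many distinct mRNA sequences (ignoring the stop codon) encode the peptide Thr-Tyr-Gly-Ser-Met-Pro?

Thr: 4 codons.
Tyr: 2 codons.
Gly: 4 codons.
Ser: 6 codons.
Met: 1 codon.
Pro: 4 codons.
4 × 2 × 4 × 6 × 1 × 4 = 768.

768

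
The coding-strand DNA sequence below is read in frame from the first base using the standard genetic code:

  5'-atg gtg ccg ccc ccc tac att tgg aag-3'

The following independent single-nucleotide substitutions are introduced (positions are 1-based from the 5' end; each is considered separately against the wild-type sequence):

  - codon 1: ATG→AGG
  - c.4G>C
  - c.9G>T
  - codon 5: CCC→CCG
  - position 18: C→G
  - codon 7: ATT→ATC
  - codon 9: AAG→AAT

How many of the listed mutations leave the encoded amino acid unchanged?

3

Codon 1: ATG (Met) → AGG (Arg) — missense.
Codon 2: GTG (Val) → CTG (Leu) — missense.
Codon 3: CCG (Pro) → CCT (Pro) — synonymous.
Codon 5: CCC (Pro) → CCG (Pro) — synonymous.
Codon 6: TAC (Tyr) → TAG (Stop) — nonsense.
Codon 7: ATT (Ile) → ATC (Ile) — synonymous.
Codon 9: AAG (Lys) → AAT (Asn) — missense.
Synonymous: 3 of 7.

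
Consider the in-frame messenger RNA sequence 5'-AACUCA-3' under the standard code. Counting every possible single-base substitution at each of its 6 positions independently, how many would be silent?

Codon 1 (AAC, Asn): 1 synonymous substitution.
Codon 2 (UCA, Ser): 3 synonymous substitutions.
Total: 1 + 3 = 4.

4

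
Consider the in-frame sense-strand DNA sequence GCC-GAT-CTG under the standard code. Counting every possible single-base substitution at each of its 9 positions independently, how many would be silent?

8

Codon 1 (GCC, Ala): 3 synonymous substitutions.
Codon 2 (GAT, Asp): 1 synonymous substitution.
Codon 3 (CTG, Leu): 4 synonymous substitutions.
Total: 3 + 1 + 4 = 8.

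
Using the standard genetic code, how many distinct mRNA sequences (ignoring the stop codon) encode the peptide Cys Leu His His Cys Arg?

576

Cys: 2 codons.
Leu: 6 codons.
His: 2 codons.
His: 2 codons.
Cys: 2 codons.
Arg: 6 codons.
2 × 6 × 2 × 2 × 2 × 6 = 576.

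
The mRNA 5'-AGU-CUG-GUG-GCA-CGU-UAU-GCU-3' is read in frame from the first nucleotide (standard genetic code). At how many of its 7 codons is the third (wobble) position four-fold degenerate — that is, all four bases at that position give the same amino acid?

Codon 1 AGU (Ser): third position 2-fold.
Codon 2 CUG (Leu): third position 4-fold.
Codon 3 GUG (Val): third position 4-fold.
Codon 4 GCA (Ala): third position 4-fold.
Codon 5 CGU (Arg): third position 4-fold.
Codon 6 UAU (Tyr): third position 2-fold.
Codon 7 GCU (Ala): third position 4-fold.
Four-fold degenerate third positions: 5.

5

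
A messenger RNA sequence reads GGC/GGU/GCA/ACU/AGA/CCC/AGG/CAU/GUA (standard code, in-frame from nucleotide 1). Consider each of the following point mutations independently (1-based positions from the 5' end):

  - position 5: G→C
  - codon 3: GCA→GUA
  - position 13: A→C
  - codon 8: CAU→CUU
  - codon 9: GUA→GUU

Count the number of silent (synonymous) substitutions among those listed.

Codon 2: GGU (Gly) → GCU (Ala) — missense.
Codon 3: GCA (Ala) → GUA (Val) — missense.
Codon 5: AGA (Arg) → CGA (Arg) — synonymous.
Codon 8: CAU (His) → CUU (Leu) — missense.
Codon 9: GUA (Val) → GUU (Val) — synonymous.
Synonymous: 2 of 5.

2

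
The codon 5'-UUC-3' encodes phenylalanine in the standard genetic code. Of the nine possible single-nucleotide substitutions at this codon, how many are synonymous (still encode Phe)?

Position 1: none → 0 synonymous.
Position 2: none → 0 synonymous.
Position 3: UUU → 1 synonymous.
Total: 0 + 0 + 1 = 1.

1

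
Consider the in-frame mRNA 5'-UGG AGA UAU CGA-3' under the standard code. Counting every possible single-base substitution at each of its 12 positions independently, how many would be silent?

7

Codon 1 (UGG, Trp): 0 synonymous substitutions.
Codon 2 (AGA, Arg): 2 synonymous substitutions.
Codon 3 (UAU, Tyr): 1 synonymous substitution.
Codon 4 (CGA, Arg): 4 synonymous substitutions.
Total: 0 + 2 + 1 + 4 = 7.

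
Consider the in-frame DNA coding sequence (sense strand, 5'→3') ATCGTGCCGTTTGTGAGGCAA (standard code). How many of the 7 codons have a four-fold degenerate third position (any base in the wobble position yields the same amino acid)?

3

Codon 1 ATC (Ile): third position 3-fold.
Codon 2 GTG (Val): third position 4-fold.
Codon 3 CCG (Pro): third position 4-fold.
Codon 4 TTT (Phe): third position 2-fold.
Codon 5 GTG (Val): third position 4-fold.
Codon 6 AGG (Arg): third position 2-fold.
Codon 7 CAA (Gln): third position 2-fold.
Four-fold degenerate third positions: 3.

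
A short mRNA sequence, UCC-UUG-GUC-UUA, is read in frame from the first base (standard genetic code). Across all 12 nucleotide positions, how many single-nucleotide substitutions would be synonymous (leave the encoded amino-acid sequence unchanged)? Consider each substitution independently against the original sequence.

10

Codon 1 (UCC, Ser): 3 synonymous substitutions.
Codon 2 (UUG, Leu): 2 synonymous substitutions.
Codon 3 (GUC, Val): 3 synonymous substitutions.
Codon 4 (UUA, Leu): 2 synonymous substitutions.
Total: 3 + 2 + 3 + 2 = 10.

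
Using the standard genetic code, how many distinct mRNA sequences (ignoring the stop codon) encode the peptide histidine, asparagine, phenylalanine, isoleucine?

His: 2 codons.
Asn: 2 codons.
Phe: 2 codons.
Ile: 3 codons.
2 × 2 × 2 × 3 = 24.

24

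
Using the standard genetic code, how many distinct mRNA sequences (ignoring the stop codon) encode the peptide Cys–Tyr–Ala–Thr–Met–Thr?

256

Cys: 2 codons.
Tyr: 2 codons.
Ala: 4 codons.
Thr: 4 codons.
Met: 1 codon.
Thr: 4 codons.
2 × 2 × 4 × 4 × 1 × 4 = 256.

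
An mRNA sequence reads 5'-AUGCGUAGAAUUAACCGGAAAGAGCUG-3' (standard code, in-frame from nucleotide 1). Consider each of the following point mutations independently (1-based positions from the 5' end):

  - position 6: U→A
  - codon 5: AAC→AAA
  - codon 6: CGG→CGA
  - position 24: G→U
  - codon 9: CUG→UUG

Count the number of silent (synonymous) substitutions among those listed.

3

Codon 2: CGU (Arg) → CGA (Arg) — synonymous.
Codon 5: AAC (Asn) → AAA (Lys) — missense.
Codon 6: CGG (Arg) → CGA (Arg) — synonymous.
Codon 8: GAG (Glu) → GAU (Asp) — missense.
Codon 9: CUG (Leu) → UUG (Leu) — synonymous.
Synonymous: 3 of 5.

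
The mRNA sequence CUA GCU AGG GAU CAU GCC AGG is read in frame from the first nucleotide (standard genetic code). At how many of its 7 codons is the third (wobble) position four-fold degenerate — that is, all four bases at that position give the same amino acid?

3

Codon 1 CUA (Leu): third position 4-fold.
Codon 2 GCU (Ala): third position 4-fold.
Codon 3 AGG (Arg): third position 2-fold.
Codon 4 GAU (Asp): third position 2-fold.
Codon 5 CAU (His): third position 2-fold.
Codon 6 GCC (Ala): third position 4-fold.
Codon 7 AGG (Arg): third position 2-fold.
Four-fold degenerate third positions: 3.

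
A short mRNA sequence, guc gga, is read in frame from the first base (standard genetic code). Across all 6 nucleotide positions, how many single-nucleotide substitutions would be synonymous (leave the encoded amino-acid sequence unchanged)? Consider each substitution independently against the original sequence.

6

Codon 1 (GUC, Val): 3 synonymous substitutions.
Codon 2 (GGA, Gly): 3 synonymous substitutions.
Total: 3 + 3 = 6.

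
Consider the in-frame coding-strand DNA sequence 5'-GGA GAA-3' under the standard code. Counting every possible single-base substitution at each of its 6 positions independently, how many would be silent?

Codon 1 (GGA, Gly): 3 synonymous substitutions.
Codon 2 (GAA, Glu): 1 synonymous substitution.
Total: 3 + 1 = 4.

4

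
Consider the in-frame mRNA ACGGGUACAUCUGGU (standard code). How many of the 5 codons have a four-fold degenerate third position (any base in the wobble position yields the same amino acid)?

Codon 1 ACG (Thr): third position 4-fold.
Codon 2 GGU (Gly): third position 4-fold.
Codon 3 ACA (Thr): third position 4-fold.
Codon 4 UCU (Ser): third position 4-fold.
Codon 5 GGU (Gly): third position 4-fold.
Four-fold degenerate third positions: 5.

5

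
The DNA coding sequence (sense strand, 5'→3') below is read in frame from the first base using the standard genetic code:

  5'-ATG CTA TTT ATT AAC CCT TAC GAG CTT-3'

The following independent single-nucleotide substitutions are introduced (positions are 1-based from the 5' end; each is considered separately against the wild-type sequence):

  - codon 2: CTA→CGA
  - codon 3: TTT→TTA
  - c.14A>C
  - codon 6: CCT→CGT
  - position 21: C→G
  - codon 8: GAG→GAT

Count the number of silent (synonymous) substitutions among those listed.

Codon 2: CTA (Leu) → CGA (Arg) — missense.
Codon 3: TTT (Phe) → TTA (Leu) — missense.
Codon 5: AAC (Asn) → ACC (Thr) — missense.
Codon 6: CCT (Pro) → CGT (Arg) — missense.
Codon 7: TAC (Tyr) → TAG (Stop) — nonsense.
Codon 8: GAG (Glu) → GAT (Asp) — missense.
Synonymous: 0 of 6.

0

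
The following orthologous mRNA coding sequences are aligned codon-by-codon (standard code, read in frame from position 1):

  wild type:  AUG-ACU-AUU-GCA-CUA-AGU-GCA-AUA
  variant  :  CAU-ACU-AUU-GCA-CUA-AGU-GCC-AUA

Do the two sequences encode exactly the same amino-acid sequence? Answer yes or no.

no

Codon 1: AUG Met / CAU His — nonsynonymous.
Codon 2: ACU Thr / ACU Thr — identical.
Codon 3: AUU Ile / AUU Ile — identical.
Codon 4: GCA Ala / GCA Ala — identical.
Codon 5: CUA Leu / CUA Leu — identical.
Codon 6: AGU Ser / AGU Ser — identical.
Codon 7: GCA Ala / GCC Ala — synonymous.
Codon 8: AUA Ile / AUA Ile — identical.
Nonsynonymous differences: 1 → different protein.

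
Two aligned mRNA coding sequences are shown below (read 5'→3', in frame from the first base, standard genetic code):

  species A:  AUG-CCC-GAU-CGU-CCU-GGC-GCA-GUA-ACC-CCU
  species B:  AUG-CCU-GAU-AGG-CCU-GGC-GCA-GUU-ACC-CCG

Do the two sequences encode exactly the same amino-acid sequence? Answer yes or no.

yes

Codon 1: AUG Met / AUG Met — identical.
Codon 2: CCC Pro / CCU Pro — synonymous.
Codon 3: GAU Asp / GAU Asp — identical.
Codon 4: CGU Arg / AGG Arg — synonymous.
Codon 5: CCU Pro / CCU Pro — identical.
Codon 6: GGC Gly / GGC Gly — identical.
Codon 7: GCA Ala / GCA Ala — identical.
Codon 8: GUA Val / GUU Val — synonymous.
Codon 9: ACC Thr / ACC Thr — identical.
Codon 10: CCU Pro / CCG Pro — synonymous.
Nonsynonymous differences: 0 → same protein.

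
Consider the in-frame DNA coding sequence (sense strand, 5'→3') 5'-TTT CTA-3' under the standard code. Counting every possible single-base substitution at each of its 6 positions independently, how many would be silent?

5

Codon 1 (TTT, Phe): 1 synonymous substitution.
Codon 2 (CTA, Leu): 4 synonymous substitutions.
Total: 1 + 4 = 5.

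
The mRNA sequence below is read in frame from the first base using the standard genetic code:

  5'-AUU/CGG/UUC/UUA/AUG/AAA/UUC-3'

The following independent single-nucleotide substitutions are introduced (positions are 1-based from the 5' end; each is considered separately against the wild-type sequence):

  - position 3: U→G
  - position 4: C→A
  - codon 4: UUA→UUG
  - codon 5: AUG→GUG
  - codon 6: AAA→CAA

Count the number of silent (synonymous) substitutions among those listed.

Codon 1: AUU (Ile) → AUG (Met) — missense.
Codon 2: CGG (Arg) → AGG (Arg) — synonymous.
Codon 4: UUA (Leu) → UUG (Leu) — synonymous.
Codon 5: AUG (Met) → GUG (Val) — missense.
Codon 6: AAA (Lys) → CAA (Gln) — missense.
Synonymous: 2 of 5.

2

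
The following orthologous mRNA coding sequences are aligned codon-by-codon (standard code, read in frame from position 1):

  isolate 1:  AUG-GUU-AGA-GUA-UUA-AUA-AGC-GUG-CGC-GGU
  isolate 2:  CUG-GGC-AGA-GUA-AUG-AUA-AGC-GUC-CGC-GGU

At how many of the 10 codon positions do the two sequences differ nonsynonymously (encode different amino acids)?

3

Codon 1: AUG Met / CUG Leu — nonsynonymous.
Codon 2: GUU Val / GGC Gly — nonsynonymous.
Codon 3: AGA Arg / AGA Arg — identical.
Codon 4: GUA Val / GUA Val — identical.
Codon 5: UUA Leu / AUG Met — nonsynonymous.
Codon 6: AUA Ile / AUA Ile — identical.
Codon 7: AGC Ser / AGC Ser — identical.
Codon 8: GUG Val / GUC Val — synonymous.
Codon 9: CGC Arg / CGC Arg — identical.
Codon 10: GGU Gly / GGU Gly — identical.
Nonsynonymous differences: 3.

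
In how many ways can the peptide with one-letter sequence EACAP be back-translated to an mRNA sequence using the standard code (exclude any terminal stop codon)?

256

Glu: 2 codons.
Ala: 4 codons.
Cys: 2 codons.
Ala: 4 codons.
Pro: 4 codons.
2 × 4 × 2 × 4 × 4 = 256.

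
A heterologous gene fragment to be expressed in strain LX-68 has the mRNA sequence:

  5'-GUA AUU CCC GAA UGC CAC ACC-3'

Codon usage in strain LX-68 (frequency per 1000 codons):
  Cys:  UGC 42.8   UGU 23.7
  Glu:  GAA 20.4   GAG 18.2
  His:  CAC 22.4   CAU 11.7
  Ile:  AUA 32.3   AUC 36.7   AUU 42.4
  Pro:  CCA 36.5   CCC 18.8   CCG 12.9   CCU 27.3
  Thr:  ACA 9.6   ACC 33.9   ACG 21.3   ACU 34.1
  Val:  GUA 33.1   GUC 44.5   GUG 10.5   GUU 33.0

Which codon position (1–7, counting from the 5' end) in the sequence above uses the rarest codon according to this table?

3

Codon 1 GUA (Val): 33.1 per 1000.
Codon 2 AUU (Ile): 42.4 per 1000.
Codon 3 CCC (Pro): 18.8 per 1000.
Codon 4 GAA (Glu): 20.4 per 1000.
Codon 5 UGC (Cys): 42.8 per 1000.
Codon 6 CAC (His): 22.4 per 1000.
Codon 7 ACC (Thr): 33.9 per 1000.
Lowest frequency is 18.8 at codon 3.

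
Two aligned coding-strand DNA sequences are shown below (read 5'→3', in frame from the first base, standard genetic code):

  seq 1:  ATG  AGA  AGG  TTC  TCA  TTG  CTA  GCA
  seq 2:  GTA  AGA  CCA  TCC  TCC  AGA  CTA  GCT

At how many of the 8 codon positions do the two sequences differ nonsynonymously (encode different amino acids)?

Codon 1: ATG Met / GTA Val — nonsynonymous.
Codon 2: AGA Arg / AGA Arg — identical.
Codon 3: AGG Arg / CCA Pro — nonsynonymous.
Codon 4: TTC Phe / TCC Ser — nonsynonymous.
Codon 5: TCA Ser / TCC Ser — synonymous.
Codon 6: TTG Leu / AGA Arg — nonsynonymous.
Codon 7: CTA Leu / CTA Leu — identical.
Codon 8: GCA Ala / GCT Ala — synonymous.
Nonsynonymous differences: 4.

4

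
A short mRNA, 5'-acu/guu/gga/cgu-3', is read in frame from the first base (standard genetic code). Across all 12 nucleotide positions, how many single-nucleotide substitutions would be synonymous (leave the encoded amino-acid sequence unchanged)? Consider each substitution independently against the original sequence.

12

Codon 1 (ACU, Thr): 3 synonymous substitutions.
Codon 2 (GUU, Val): 3 synonymous substitutions.
Codon 3 (GGA, Gly): 3 synonymous substitutions.
Codon 4 (CGU, Arg): 3 synonymous substitutions.
Total: 3 + 3 + 3 + 3 = 12.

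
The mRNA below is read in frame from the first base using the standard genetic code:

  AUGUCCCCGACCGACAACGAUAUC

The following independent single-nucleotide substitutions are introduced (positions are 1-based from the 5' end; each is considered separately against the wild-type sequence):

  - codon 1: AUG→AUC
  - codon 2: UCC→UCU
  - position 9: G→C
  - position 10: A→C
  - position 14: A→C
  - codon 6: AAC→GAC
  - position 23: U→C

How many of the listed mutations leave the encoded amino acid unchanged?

2

Codon 1: AUG (Met) → AUC (Ile) — missense.
Codon 2: UCC (Ser) → UCU (Ser) — synonymous.
Codon 3: CCG (Pro) → CCC (Pro) — synonymous.
Codon 4: ACC (Thr) → CCC (Pro) — missense.
Codon 5: GAC (Asp) → GCC (Ala) — missense.
Codon 6: AAC (Asn) → GAC (Asp) — missense.
Codon 8: AUC (Ile) → ACC (Thr) — missense.
Synonymous: 2 of 7.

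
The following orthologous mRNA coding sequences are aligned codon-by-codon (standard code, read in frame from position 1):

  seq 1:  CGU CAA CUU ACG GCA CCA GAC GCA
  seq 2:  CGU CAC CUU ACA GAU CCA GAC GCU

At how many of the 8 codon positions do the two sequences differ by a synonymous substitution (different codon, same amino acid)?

Codon 1: CGU Arg / CGU Arg — identical.
Codon 2: CAA Gln / CAC His — nonsynonymous.
Codon 3: CUU Leu / CUU Leu — identical.
Codon 4: ACG Thr / ACA Thr — synonymous.
Codon 5: GCA Ala / GAU Asp — nonsynonymous.
Codon 6: CCA Pro / CCA Pro — identical.
Codon 7: GAC Asp / GAC Asp — identical.
Codon 8: GCA Ala / GCU Ala — synonymous.
Synonymous differences: 2.

2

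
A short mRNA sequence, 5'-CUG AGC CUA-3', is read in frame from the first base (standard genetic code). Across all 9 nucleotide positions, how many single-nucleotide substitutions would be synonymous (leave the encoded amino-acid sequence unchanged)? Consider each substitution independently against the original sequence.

Codon 1 (CUG, Leu): 4 synonymous substitutions.
Codon 2 (AGC, Ser): 1 synonymous substitution.
Codon 3 (CUA, Leu): 4 synonymous substitutions.
Total: 4 + 1 + 4 = 9.

9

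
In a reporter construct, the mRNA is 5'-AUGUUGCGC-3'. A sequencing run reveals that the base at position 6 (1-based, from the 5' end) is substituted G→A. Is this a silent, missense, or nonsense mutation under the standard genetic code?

silent

Position 6 falls in codon 2: UUG → Leu.
After the substitution the codon is UUA → Leu.
Both encode Leu, so the change is synonymous.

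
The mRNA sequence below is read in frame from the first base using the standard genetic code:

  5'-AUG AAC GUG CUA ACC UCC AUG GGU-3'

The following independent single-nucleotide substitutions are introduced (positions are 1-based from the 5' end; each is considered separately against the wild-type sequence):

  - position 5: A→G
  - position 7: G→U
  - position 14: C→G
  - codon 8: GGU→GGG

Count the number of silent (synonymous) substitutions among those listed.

1

Codon 2: AAC (Asn) → AGC (Ser) — missense.
Codon 3: GUG (Val) → UUG (Leu) — missense.
Codon 5: ACC (Thr) → AGC (Ser) — missense.
Codon 8: GGU (Gly) → GGG (Gly) — synonymous.
Synonymous: 1 of 4.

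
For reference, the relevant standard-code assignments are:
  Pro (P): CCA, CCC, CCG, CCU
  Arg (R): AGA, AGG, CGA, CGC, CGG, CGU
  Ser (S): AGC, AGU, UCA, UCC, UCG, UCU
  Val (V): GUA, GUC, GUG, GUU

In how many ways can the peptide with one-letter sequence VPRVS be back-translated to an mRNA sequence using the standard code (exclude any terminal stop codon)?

2304

Val: 4 codons.
Pro: 4 codons.
Arg: 6 codons.
Val: 4 codons.
Ser: 6 codons.
4 × 4 × 6 × 4 × 6 = 2304.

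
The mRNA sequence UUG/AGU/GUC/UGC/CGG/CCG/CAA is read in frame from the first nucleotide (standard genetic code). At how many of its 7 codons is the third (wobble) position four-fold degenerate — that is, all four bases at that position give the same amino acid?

Codon 1 UUG (Leu): third position 2-fold.
Codon 2 AGU (Ser): third position 2-fold.
Codon 3 GUC (Val): third position 4-fold.
Codon 4 UGC (Cys): third position 2-fold.
Codon 5 CGG (Arg): third position 4-fold.
Codon 6 CCG (Pro): third position 4-fold.
Codon 7 CAA (Gln): third position 2-fold.
Four-fold degenerate third positions: 3.

3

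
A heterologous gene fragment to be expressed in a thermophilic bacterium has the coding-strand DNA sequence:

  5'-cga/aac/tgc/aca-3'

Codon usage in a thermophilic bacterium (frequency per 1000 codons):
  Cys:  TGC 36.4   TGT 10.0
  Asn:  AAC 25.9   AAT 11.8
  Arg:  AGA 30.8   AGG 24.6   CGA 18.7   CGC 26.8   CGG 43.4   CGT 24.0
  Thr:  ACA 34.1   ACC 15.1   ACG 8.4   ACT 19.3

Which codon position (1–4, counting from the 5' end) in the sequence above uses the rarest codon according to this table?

Codon 1 CGA (Arg): 18.7 per 1000.
Codon 2 AAC (Asn): 25.9 per 1000.
Codon 3 TGC (Cys): 36.4 per 1000.
Codon 4 ACA (Thr): 34.1 per 1000.
Lowest frequency is 18.7 at codon 1.

1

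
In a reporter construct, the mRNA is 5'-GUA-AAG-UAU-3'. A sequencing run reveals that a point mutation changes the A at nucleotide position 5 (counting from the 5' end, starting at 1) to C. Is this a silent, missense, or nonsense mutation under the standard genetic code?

Position 5 falls in codon 2: AAG → Lys.
After the substitution the codon is ACG → Thr.
Lys ≠ Thr, so this is a missense mutation.

missense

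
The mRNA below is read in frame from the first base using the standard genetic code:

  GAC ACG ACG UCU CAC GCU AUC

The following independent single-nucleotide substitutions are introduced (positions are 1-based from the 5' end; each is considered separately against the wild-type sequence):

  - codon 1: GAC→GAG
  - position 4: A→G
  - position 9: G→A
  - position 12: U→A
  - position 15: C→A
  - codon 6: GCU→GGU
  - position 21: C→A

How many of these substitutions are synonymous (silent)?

3

Codon 1: GAC (Asp) → GAG (Glu) — missense.
Codon 2: ACG (Thr) → GCG (Ala) — missense.
Codon 3: ACG (Thr) → ACA (Thr) — synonymous.
Codon 4: UCU (Ser) → UCA (Ser) — synonymous.
Codon 5: CAC (His) → CAA (Gln) — missense.
Codon 6: GCU (Ala) → GGU (Gly) — missense.
Codon 7: AUC (Ile) → AUA (Ile) — synonymous.
Synonymous: 3 of 7.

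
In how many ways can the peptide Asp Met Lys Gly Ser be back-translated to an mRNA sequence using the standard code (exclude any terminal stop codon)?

96

Asp: 2 codons.
Met: 1 codon.
Lys: 2 codons.
Gly: 4 codons.
Ser: 6 codons.
2 × 1 × 2 × 4 × 6 = 96.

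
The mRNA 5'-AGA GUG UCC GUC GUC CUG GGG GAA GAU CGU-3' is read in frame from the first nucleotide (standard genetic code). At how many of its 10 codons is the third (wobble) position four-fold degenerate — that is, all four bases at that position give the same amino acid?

Codon 1 AGA (Arg): third position 2-fold.
Codon 2 GUG (Val): third position 4-fold.
Codon 3 UCC (Ser): third position 4-fold.
Codon 4 GUC (Val): third position 4-fold.
Codon 5 GUC (Val): third position 4-fold.
Codon 6 CUG (Leu): third position 4-fold.
Codon 7 GGG (Gly): third position 4-fold.
Codon 8 GAA (Glu): third position 2-fold.
Codon 9 GAU (Asp): third position 2-fold.
Codon 10 CGU (Arg): third position 4-fold.
Four-fold degenerate third positions: 7.

7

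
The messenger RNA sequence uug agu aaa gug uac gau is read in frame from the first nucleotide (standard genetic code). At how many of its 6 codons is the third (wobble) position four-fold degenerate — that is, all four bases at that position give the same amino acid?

1

Codon 1 UUG (Leu): third position 2-fold.
Codon 2 AGU (Ser): third position 2-fold.
Codon 3 AAA (Lys): third position 2-fold.
Codon 4 GUG (Val): third position 4-fold.
Codon 5 UAC (Tyr): third position 2-fold.
Codon 6 GAU (Asp): third position 2-fold.
Four-fold degenerate third positions: 1.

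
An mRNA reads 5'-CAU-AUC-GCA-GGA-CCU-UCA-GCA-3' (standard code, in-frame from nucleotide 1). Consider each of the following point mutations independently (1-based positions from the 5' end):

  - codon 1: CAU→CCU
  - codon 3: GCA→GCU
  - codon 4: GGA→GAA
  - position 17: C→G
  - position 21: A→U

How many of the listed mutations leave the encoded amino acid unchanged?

2

Codon 1: CAU (His) → CCU (Pro) — missense.
Codon 3: GCA (Ala) → GCU (Ala) — synonymous.
Codon 4: GGA (Gly) → GAA (Glu) — missense.
Codon 6: UCA (Ser) → UGA (Stop) — nonsense.
Codon 7: GCA (Ala) → GCU (Ala) — synonymous.
Synonymous: 2 of 5.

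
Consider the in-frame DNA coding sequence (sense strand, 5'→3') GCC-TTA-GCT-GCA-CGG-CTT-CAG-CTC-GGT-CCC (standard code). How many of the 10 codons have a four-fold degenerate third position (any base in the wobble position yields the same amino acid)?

8

Codon 1 GCC (Ala): third position 4-fold.
Codon 2 TTA (Leu): third position 2-fold.
Codon 3 GCT (Ala): third position 4-fold.
Codon 4 GCA (Ala): third position 4-fold.
Codon 5 CGG (Arg): third position 4-fold.
Codon 6 CTT (Leu): third position 4-fold.
Codon 7 CAG (Gln): third position 2-fold.
Codon 8 CTC (Leu): third position 4-fold.
Codon 9 GGT (Gly): third position 4-fold.
Codon 10 CCC (Pro): third position 4-fold.
Four-fold degenerate third positions: 8.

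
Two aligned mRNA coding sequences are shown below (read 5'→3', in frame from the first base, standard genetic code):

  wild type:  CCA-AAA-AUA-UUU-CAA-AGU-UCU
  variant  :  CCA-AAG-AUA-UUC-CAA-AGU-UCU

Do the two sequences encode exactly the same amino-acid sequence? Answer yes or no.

Codon 1: CCA Pro / CCA Pro — identical.
Codon 2: AAA Lys / AAG Lys — synonymous.
Codon 3: AUA Ile / AUA Ile — identical.
Codon 4: UUU Phe / UUC Phe — synonymous.
Codon 5: CAA Gln / CAA Gln — identical.
Codon 6: AGU Ser / AGU Ser — identical.
Codon 7: UCU Ser / UCU Ser — identical.
Nonsynonymous differences: 0 → same protein.

yes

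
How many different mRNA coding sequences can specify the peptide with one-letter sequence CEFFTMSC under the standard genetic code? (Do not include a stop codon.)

Cys: 2 codons.
Glu: 2 codons.
Phe: 2 codons.
Phe: 2 codons.
Thr: 4 codons.
Met: 1 codon.
Ser: 6 codons.
Cys: 2 codons.
2 × 2 × 2 × 2 × 4 × 1 × 6 × 2 = 768.

768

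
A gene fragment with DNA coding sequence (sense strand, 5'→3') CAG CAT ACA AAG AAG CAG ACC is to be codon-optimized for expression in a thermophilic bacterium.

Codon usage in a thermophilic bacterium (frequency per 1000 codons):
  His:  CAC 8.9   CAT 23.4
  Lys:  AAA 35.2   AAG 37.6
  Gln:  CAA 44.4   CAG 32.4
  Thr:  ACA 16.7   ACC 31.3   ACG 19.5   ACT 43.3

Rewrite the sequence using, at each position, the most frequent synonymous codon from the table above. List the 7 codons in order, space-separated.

CAA CAT ACT AAG AAG CAA ACT

Codon 1 (Gln): best is CAA at 44.4.
Codon 2 (His): best is CAT at 23.4.
Codon 3 (Thr): best is ACT at 43.3.
Codon 4 (Lys): best is AAG at 37.6.
Codon 5 (Lys): best is AAG at 37.6.
Codon 6 (Gln): best is CAA at 44.4.
Codon 7 (Thr): best is ACT at 43.3.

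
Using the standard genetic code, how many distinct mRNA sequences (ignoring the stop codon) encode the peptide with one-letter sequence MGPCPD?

Met: 1 codon.
Gly: 4 codons.
Pro: 4 codons.
Cys: 2 codons.
Pro: 4 codons.
Asp: 2 codons.
1 × 4 × 4 × 2 × 4 × 2 = 256.

256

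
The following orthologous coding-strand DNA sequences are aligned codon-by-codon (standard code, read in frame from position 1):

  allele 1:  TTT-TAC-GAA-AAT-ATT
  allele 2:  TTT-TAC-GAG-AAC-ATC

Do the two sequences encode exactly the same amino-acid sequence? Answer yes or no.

yes

Codon 1: TTT Phe / TTT Phe — identical.
Codon 2: TAC Tyr / TAC Tyr — identical.
Codon 3: GAA Glu / GAG Glu — synonymous.
Codon 4: AAT Asn / AAC Asn — synonymous.
Codon 5: ATT Ile / ATC Ile — synonymous.
Nonsynonymous differences: 0 → same protein.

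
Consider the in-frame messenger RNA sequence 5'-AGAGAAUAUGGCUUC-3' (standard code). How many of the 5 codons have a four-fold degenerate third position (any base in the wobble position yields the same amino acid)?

Codon 1 AGA (Arg): third position 2-fold.
Codon 2 GAA (Glu): third position 2-fold.
Codon 3 UAU (Tyr): third position 2-fold.
Codon 4 GGC (Gly): third position 4-fold.
Codon 5 UUC (Phe): third position 2-fold.
Four-fold degenerate third positions: 1.

1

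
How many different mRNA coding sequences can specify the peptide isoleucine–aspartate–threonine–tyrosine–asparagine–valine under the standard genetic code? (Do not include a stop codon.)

384

Ile: 3 codons.
Asp: 2 codons.
Thr: 4 codons.
Tyr: 2 codons.
Asn: 2 codons.
Val: 4 codons.
3 × 2 × 4 × 2 × 2 × 4 = 384.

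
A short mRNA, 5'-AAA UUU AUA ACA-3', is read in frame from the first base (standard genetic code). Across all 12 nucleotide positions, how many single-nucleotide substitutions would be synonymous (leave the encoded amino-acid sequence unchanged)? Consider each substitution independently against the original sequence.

Codon 1 (AAA, Lys): 1 synonymous substitution.
Codon 2 (UUU, Phe): 1 synonymous substitution.
Codon 3 (AUA, Ile): 2 synonymous substitutions.
Codon 4 (ACA, Thr): 3 synonymous substitutions.
Total: 1 + 1 + 2 + 3 = 7.

7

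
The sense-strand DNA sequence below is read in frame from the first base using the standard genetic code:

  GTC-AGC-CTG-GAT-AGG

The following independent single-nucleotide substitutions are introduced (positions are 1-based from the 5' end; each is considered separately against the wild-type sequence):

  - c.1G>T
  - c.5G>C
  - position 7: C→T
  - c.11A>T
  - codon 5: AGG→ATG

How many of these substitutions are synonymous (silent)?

Codon 1: GTC (Val) → TTC (Phe) — missense.
Codon 2: AGC (Ser) → ACC (Thr) — missense.
Codon 3: CTG (Leu) → TTG (Leu) — synonymous.
Codon 4: GAT (Asp) → GTT (Val) — missense.
Codon 5: AGG (Arg) → ATG (Met) — missense.
Synonymous: 1 of 5.

1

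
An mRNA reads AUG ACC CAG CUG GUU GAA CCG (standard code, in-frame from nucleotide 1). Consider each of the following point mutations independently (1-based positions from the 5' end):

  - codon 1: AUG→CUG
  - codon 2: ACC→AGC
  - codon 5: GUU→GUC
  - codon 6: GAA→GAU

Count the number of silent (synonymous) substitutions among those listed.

1

Codon 1: AUG (Met) → CUG (Leu) — missense.
Codon 2: ACC (Thr) → AGC (Ser) — missense.
Codon 5: GUU (Val) → GUC (Val) — synonymous.
Codon 6: GAA (Glu) → GAU (Asp) — missense.
Synonymous: 1 of 4.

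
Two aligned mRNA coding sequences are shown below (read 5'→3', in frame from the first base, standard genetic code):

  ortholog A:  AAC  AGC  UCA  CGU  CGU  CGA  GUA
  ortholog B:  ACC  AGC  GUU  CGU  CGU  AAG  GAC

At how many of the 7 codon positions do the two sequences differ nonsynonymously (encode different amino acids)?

4

Codon 1: AAC Asn / ACC Thr — nonsynonymous.
Codon 2: AGC Ser / AGC Ser — identical.
Codon 3: UCA Ser / GUU Val — nonsynonymous.
Codon 4: CGU Arg / CGU Arg — identical.
Codon 5: CGU Arg / CGU Arg — identical.
Codon 6: CGA Arg / AAG Lys — nonsynonymous.
Codon 7: GUA Val / GAC Asp — nonsynonymous.
Nonsynonymous differences: 4.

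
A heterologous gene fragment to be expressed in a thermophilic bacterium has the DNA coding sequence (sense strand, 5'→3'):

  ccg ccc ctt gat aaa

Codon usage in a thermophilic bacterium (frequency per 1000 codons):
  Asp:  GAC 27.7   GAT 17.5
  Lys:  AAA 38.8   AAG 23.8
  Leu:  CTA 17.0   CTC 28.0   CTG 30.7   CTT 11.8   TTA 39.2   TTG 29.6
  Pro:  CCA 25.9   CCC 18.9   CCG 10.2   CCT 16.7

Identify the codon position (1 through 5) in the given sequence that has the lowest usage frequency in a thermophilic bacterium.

1

Codon 1 CCG (Pro): 10.2 per 1000.
Codon 2 CCC (Pro): 18.9 per 1000.
Codon 3 CTT (Leu): 11.8 per 1000.
Codon 4 GAT (Asp): 17.5 per 1000.
Codon 5 AAA (Lys): 38.8 per 1000.
Lowest frequency is 10.2 at codon 1.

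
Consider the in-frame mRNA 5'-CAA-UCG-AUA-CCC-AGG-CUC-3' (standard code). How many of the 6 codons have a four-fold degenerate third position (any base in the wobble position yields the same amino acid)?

3

Codon 1 CAA (Gln): third position 2-fold.
Codon 2 UCG (Ser): third position 4-fold.
Codon 3 AUA (Ile): third position 3-fold.
Codon 4 CCC (Pro): third position 4-fold.
Codon 5 AGG (Arg): third position 2-fold.
Codon 6 CUC (Leu): third position 4-fold.
Four-fold degenerate third positions: 3.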